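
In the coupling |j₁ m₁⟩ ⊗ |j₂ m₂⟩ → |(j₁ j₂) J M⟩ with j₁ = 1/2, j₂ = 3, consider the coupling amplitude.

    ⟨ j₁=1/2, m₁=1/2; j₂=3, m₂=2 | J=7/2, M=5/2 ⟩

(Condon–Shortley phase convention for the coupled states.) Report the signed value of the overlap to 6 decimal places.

+0.925820

j₁+j₂−J=0  J+j₁−j₂=1  J−j₁+j₂=6  j₁+j₂+J+1=8
(j₁±m₁, j₂±m₂, J±M) = (1,0,5,1,6,1)
P² = 86400/7
sum k=0..0:
  [0] +1/120 = 1/120
S = 1/120
C² = P²·S² = 6/7 ; C = +0.925820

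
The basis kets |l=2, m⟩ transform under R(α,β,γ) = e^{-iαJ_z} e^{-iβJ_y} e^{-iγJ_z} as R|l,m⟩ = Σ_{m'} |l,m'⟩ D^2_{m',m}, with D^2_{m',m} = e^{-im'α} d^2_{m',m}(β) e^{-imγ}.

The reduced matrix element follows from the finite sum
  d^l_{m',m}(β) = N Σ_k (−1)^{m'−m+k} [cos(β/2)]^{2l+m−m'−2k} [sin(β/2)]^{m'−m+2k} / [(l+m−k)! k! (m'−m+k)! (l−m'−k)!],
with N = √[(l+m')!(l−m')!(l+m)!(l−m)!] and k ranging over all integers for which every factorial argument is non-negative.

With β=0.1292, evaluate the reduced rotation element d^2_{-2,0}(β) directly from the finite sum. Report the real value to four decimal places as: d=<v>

d^2_{-2,0}(β=0.1292) via the finite sum:
c=cos(0.129200/2)=0.997914, s=sin(0.129200/2)=0.064555; N=√[1·24·2·2]=9.797959
k∈{2} keeps every argument non-negative
  k=2: (−1)^0·9.7980/(4)·0.9979^2·0.0646^2 = +0.010165
d^2_{-2,0}(0.1292) = +0.010165

d=0.0102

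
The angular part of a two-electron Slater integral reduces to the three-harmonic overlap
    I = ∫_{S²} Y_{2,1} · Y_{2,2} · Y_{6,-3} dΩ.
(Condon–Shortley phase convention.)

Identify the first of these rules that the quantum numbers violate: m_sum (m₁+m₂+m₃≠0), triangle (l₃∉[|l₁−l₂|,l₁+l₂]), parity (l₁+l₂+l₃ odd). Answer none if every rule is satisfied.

azimuthal sum: 1 + 2 − 3 = 0  ✓
l₃ must lie in [0,4]; have l₃=6  ✗
L = 2 + 2 + 6 = 10 (even)

triangle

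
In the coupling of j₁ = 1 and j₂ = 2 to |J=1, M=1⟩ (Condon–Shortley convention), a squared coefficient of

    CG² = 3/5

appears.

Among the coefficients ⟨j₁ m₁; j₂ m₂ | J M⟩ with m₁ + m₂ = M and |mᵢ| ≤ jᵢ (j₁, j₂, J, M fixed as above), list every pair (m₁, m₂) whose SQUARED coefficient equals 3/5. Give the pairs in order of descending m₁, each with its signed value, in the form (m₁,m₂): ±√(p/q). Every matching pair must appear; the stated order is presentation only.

(-1,2): +√(3/5)

Admissible pairs with m₁+m₂ = M = 1: (-1,2), (0,1), (1,0)
  (m₁,m₂)=(1,0): CG² = 1/10, CG = +√(1/10)
  (m₁,m₂)=(0,1): CG² = 3/10, CG = −√(3/10)
  (m₁,m₂)=(-1,2): CG² = 3/5, CG = +√(3/5)   ← matches the target
Pairs with CG² = 3/5: (-1,2): +√(3/5)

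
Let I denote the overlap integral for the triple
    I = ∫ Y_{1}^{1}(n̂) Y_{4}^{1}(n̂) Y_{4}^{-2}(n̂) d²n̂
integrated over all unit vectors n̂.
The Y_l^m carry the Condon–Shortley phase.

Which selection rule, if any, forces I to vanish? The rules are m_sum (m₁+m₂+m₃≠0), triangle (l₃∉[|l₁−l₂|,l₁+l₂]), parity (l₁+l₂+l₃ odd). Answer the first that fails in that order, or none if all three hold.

Σmᵢ = 0  ✓
l₃∈[|l₁−l₂|,l₁+l₂]=[3,5], have l₃=4  ✓
Σlᵢ = 9 ⇒ odd  ✗

parity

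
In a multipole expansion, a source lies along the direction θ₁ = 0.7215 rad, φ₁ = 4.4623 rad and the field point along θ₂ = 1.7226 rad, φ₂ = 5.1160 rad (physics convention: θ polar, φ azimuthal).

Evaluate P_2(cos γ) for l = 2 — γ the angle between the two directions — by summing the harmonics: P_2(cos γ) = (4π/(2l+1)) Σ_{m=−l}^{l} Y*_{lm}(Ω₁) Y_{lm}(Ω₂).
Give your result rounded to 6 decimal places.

-0.254241

Addition theorem: P_2(cos γ) = (4π/5) Σ_m Y*_{lm}(Ω₁) Y_{lm}(Ω₂), m = −2…2:
  m=-2: Y*=(-0.147878, 0.080820)  Y=(-0.261003, 0.272652)  product (0.016561, -0.061413)
  m=-1: Y*=(-0.094819, -0.371205)  Y=(-0.045355, -0.106203)  product (-0.035123, 0.026906)
  m=+0: Y*=(0.217990, -0.000000)  Y=(-0.293755, 0.000000)  product (-0.064036, 0.000000)
  m=+1: Y*=(0.094819, -0.371205)  Y=(0.045355, -0.106203)  product (-0.035123, -0.026906)
  m=+2: Y*=(-0.147878, -0.080820)  Y=(-0.261003, -0.272652)  product (0.016561, 0.061413)
Σ over m = (-0.101159, 0.000000); ×(4π/5) → (-0.254241, 0.000000). Real part: -0.254241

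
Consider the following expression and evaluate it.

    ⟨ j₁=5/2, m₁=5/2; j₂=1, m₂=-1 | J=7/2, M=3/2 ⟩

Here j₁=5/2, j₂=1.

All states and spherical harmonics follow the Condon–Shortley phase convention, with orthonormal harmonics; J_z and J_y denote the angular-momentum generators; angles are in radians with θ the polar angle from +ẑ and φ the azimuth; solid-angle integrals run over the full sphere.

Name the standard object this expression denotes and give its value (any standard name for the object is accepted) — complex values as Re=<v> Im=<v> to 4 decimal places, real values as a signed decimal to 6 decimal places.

This is a Clebsch–Gordan (vector-coupling) coefficient.
j₁+j₂−J=0  J+j₁−j₂=5  J−j₁+j₂=2  j₁+j₂+J+1=8
(j₁±m₁, j₂±m₂, J±M) = (5,0,0,2,5,2)
P² = 19200/7
sum k=0..0:
  [0] +1/240 = 1/240
S = 1/240
C² = P²·S² = 1/21 ; C = +0.218218

Clebsch–Gordan coefficient, +√(1/21) ≈ +0.218218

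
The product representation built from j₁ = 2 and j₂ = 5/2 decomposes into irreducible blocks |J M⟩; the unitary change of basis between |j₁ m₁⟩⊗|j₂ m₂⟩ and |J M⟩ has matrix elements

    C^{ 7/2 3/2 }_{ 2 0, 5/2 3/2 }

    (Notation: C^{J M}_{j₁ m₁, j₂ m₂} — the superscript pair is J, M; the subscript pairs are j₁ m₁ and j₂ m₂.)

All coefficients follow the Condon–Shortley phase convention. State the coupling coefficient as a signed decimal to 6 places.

-0.534522

j₁+j₂−J=1  J+j₁−j₂=3  J−j₁+j₂=4  j₁+j₂+J+1=9
(j₁±m₁, j₂±m₂, J±M) = (2,2,4,1,5,2)
P² = 512/7
sum k=0..1:
  [0] +1/48 = 1/48
  [1] −1/12 = -1/12
S = -1/16
C² = P²·S² = 2/7 ; C = -0.534522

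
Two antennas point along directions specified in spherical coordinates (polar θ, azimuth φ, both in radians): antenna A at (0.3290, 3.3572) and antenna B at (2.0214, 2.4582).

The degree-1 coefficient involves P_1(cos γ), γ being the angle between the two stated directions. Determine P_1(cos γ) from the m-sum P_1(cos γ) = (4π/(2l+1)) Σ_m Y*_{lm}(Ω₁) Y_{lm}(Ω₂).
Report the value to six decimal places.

-0.231130

Addition theorem: P_1(cos γ) = (4π/3) Σ_m Y*_{lm}(Ω₁) Y_{lm}(Ω₂), m = −1…1:
  m=-1: (-0.109043, -0.023882) × (-0.241167, -0.196379) = (0.021608, 0.027173)  (running Σ = (0.021608, 0.027173))
  m=0: (0.462397, -0.000000) × (-0.212791, 0.000000) = (-0.098394, 0.000000)  (running Σ = (-0.076786, 0.027173))
  m=1: (0.109043, -0.023882) × (0.241167, -0.196379) = (0.021608, -0.027173)  (running Σ = (-0.055178, 0.000000))
Σ over m = (-0.055178, 0.000000); ×(4π/3) → (-0.231130, 0.000000). Real part: -0.231130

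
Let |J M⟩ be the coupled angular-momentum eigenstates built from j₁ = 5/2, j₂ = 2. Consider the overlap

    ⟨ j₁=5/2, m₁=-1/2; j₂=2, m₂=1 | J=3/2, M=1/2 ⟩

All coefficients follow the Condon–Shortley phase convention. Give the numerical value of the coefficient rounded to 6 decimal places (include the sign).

√[4·3!2!1!/7! · 2!3!3!1!2!1!] = √(48/35)
  +(−1)^2/∏(2,1,1,1,1,0)! = 1/2  (running 1/2)
  +(−1)^3/∏(3,0,0,0,2,1)! = -1/12  (running 5/12)
⟨..|..⟩ = √(48/35)·(5/12) = +0.487950

+√(5/21) ≈ +0.487950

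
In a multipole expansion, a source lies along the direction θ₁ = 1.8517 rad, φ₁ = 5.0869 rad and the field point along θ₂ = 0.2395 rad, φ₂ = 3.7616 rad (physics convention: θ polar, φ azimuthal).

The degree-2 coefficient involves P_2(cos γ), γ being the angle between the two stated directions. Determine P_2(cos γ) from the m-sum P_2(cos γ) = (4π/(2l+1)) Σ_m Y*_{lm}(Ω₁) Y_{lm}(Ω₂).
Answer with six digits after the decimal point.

-0.431359

Expand P_2 via completeness: Σ_{m} conj(Y_{2,m}) at Ω₁ times Y_{2,m} at Ω₂ —
  m=-2: Y*=-0.261149-0.242809i  Y=+0.007060-0.020558i  product -0.006835+0.003655i
  m=-1: Y*=-0.075276+0.191512i  Y=-0.144895+0.103443i  product -0.008903-0.035536i
  m=+0: Y*=-0.242675-0.000000i  Y=+0.577540+0.000000i  product -0.140155-0.000000i
  m=+1: Y*=+0.075276+0.191512i  Y=+0.144895+0.103443i  product -0.008903+0.035536i
  m=+2: Y*=-0.261149+0.242809i  Y=+0.007060+0.020558i  product -0.006835-0.003655i
Σ over m = -0.171632+0.000000i; ×(4π/5) → -0.431359+0.000000i. Real part: -0.431359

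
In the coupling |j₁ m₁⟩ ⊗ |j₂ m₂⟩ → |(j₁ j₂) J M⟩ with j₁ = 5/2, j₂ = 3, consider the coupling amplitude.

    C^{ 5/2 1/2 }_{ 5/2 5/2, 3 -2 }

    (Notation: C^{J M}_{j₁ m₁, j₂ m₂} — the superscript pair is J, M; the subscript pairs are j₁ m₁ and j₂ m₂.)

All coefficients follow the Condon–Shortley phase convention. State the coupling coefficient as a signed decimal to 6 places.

√[6·3!2!3!/9! · 5!0!1!5!3!2!] = √(1440/7)
  +(−1)^0/∏(0,3,0,1,2,2)! = 1/24  (running 1/24)
⟨..|..⟩ = √(1440/7)·(1/24) = +0.597614

+0.597614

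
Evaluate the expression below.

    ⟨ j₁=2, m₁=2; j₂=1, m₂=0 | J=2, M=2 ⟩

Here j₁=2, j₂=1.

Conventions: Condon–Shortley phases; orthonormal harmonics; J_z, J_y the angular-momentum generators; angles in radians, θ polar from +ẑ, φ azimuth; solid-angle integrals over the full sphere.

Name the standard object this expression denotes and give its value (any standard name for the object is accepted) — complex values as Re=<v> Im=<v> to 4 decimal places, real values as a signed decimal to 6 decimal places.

Clebsch–Gordan coefficient, +√(2/3) ≈ +0.816497

This is a Clebsch–Gordan (vector-coupling) coefficient.
j₁+j₂−J=1  J+j₁−j₂=3  J−j₁+j₂=1  j₁+j₂+J+1=6
(j₁±m₁, j₂±m₂, J±M) = (4,0,1,1,4,0)
P² = 24
sum k=0..0:
  [0] +1/6 = 1/6
S = 1/6
C² = P²·S² = 2/3 ; C = +0.816497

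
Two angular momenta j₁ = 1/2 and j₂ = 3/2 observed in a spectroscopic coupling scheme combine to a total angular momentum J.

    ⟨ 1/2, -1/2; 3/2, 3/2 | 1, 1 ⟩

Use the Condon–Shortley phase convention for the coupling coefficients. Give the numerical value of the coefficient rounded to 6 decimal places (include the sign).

-0.866025

triangle: 1!*0!*2!/4! = 2/24
(j±m)!: 0!*1!*3!*0!*2!*0! = 12
prefactor² = (2J+1)*Δ*N² = 3
  k=1: −1/(1!*0!*0!*2!*0!*0!) = -1/2
Σ = -1/2  ⇒  CG² = 3*(-1/2)² = 3/4
CG = −√(3/4) = -0.866025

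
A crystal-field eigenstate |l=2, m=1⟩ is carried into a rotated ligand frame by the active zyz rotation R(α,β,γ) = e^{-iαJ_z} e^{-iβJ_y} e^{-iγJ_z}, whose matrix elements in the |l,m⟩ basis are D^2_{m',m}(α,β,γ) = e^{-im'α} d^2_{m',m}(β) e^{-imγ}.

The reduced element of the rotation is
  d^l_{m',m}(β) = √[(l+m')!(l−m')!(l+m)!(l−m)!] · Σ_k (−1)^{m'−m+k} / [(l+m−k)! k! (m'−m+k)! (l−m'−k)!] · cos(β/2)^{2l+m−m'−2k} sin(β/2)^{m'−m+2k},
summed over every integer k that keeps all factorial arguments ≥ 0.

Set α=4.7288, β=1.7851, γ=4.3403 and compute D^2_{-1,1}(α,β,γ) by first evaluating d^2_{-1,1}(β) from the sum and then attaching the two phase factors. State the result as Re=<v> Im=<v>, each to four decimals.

Split into d^2_{-1,1}(β=1.7851) × two z-phases.
c=cos(1.785100/2)=0.627428, s=sin(1.785100/2)=0.778674; N=√[1·6·6·1]=6.000000
Admissible k: 2..3 (factorial args all ≥0)
  k=2: (−1)^0·6.0000/(2)·0.6274^2·0.7787^2 = +0.716080
  k=3: (−1)^1·6.0000/(6)·0.6274^0·0.7787^4 = -0.367640
d^2_{-1,1}(1.7851) = +0.716080 -0.367640 = +0.348439
Phases: e^{-i·(-1)·4.7288}=+0.016410-0.999865i, e^{-i·(1)·4.3403}=-0.363562+0.931570i ⇒ D=+0.322473+0.131989i

Re=0.3225 Im=0.1320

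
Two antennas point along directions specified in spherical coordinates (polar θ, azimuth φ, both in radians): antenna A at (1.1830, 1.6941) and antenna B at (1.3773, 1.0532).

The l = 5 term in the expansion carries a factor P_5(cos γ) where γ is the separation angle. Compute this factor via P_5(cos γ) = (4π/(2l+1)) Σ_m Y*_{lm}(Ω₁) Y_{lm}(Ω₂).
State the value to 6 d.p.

Summing Y*_{l m}(θ₁,φ₁)·Y_{l m}(θ₂,φ₂) over m ∈ [−5, 5]; prefactor 4π/(2·5+1) = 1.142397:
  m=-5: (-0.182463, 0.257474) × (0.222087, 0.359316) = (-0.133037, -0.008380)  (running Σ = (-0.133037, -0.008380))
  m=-4: (0.359050, 0.192998) × (-0.125392, 0.229753) = (-0.089364, 0.058292)  (running Σ = (-0.222401, 0.049912))
  m=-3: (0.028475, -0.073435) × (0.218101, -0.003928) = (0.005922, -0.016128)  (running Σ = (-0.216479, 0.033784))
  m=-2: (0.304129, 0.076559) × (0.142404, 0.239951) = (0.024939, 0.083878)  (running Σ = (-0.191540, 0.117663))
  m=-1: (0.020879, -0.168471) × (0.079476, -0.139585) = (-0.021857, -0.016304)  (running Σ = (-0.213397, 0.101359))
  m=0: (0.277662, -0.000000) × (0.281057, 0.000000) = (0.078039, 0.000000)  (running Σ = (-0.135358, 0.101359))
  m=1: (-0.020879, -0.168471) × (-0.079476, -0.139585) = (-0.021857, 0.016304)  (running Σ = (-0.157214, 0.117663))
  m=2: (0.304129, -0.076559) × (0.142404, -0.239951) = (0.024939, -0.083878)  (running Σ = (-0.132275, 0.033784))
  m=3: (-0.028475, -0.073435) × (-0.218101, -0.003928) = (0.005922, 0.016128)  (running Σ = (-0.126353, 0.049912))
  m=4: (0.359050, -0.192998) × (-0.125392, -0.229753) = (-0.089364, -0.058292)  (running Σ = (-0.215717, -0.008380))
  m=5: (0.182463, 0.257474) × (-0.222087, 0.359316) = (-0.133037, 0.008380)  (running Σ = (-0.348754, -0.000000))
Total Σ_m = (-0.348754, -0.000000). Multiply by 1.142397: (-0.398416, -0.000000). P_5(cos γ) = -0.398416

-0.398416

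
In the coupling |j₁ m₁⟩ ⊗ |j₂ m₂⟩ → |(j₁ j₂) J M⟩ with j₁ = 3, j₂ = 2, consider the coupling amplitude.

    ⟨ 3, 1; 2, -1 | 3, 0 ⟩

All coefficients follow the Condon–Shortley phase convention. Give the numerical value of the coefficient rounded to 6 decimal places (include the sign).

+√(1/30) ≈ +0.182574

√[7·2!4!2!/9! · 4!2!1!3!3!3!] = √(96/5)
  +(−1)^0/∏(0,2,2,1,2,1)! = 1/8  (running 1/8)
  +(−1)^1/∏(1,1,1,0,3,2)! = -1/12  (running 1/24)
⟨..|..⟩ = √(96/5)·(1/24) = +0.182574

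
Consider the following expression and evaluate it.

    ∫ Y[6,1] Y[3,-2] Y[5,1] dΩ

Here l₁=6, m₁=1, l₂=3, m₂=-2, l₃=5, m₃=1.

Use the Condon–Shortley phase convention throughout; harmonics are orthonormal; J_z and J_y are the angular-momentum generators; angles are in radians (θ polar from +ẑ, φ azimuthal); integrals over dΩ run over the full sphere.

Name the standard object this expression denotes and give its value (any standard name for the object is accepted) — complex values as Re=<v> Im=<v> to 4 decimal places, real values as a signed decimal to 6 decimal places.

This is a Gaunt coefficient — the integral of a triple product of spherical harmonics over the sphere.
Checks pass: Σm=0; 14 even; l₃=5∈[3,9].
(2·6+1)(2·3+1)(2·5+1) = 1001
Δ: 4! 8! 2! / 15! → 1/675675
sum: t=1:−1/8640 t=2:+1/2304 t=3:−1/8640 = 7/34560
3j²(6 3 5; 0 0 0) = Δ·Π!·Σ² = 7/429  (sign -1)
sum: t=0:+1/17280 t=1:−1/6912 = -1/11520
3j²(6 3 5; 1 -2 1) = Δ·Π!·Σ² = 2/143  (sign -1)
combine: 4πI² = 1001·7/429·2/143 = 98/429
take √, sign +1: I = 0.13482780

Gaunt coefficient, +0.134828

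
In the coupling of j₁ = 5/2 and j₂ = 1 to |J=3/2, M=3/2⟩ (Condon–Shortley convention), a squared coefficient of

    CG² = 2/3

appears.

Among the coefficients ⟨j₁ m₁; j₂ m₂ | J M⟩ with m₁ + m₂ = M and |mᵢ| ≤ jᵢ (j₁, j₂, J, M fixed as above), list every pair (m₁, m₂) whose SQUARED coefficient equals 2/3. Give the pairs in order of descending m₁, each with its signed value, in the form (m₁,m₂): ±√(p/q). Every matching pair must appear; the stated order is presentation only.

Admissible pairs with m₁+m₂ = M = 3/2: (1/2,1), (3/2,0), (5/2,-1)
  (m₁,m₂)=(5/2,-1): CG² = 2/3, CG = +√(2/3)   ← matches the target
  (m₁,m₂)=(3/2,0): CG² = 4/15, CG = −√(4/15)
  (m₁,m₂)=(1/2,1): CG² = 1/15, CG = +√(1/15)
Pairs with CG² = 2/3: (5/2,-1): +√(2/3)

(5/2,-1): +√(2/3)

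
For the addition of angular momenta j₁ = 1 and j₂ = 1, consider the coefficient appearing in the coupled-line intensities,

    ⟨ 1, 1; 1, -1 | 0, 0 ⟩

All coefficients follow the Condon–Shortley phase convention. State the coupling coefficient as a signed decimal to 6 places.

+√(1/3) = +0.577350

triangle: 2!*0!*0!/3! = 2/6
(j±m)!: 2!*0!*0!*2!*0!*0! = 4
prefactor² = (2J+1)*Δ*N² = 4/3
  k=0: +1/(0!*2!*0!*0!*0!*0!) = 1/2
Σ = 1/2  ⇒  CG² = 4/3*(1/2)² = 1/3
CG = +√(1/3) = +0.577350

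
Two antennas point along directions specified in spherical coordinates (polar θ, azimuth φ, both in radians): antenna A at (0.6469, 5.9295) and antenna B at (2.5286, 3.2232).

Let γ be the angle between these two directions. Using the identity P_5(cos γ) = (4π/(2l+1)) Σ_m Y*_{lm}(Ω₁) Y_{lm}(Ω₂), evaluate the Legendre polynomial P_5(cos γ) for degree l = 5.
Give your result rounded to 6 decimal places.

Addition theorem: P_5(cos γ) = (4π/11) Σ_m Y*_{lm}(Ω₁) Y_{lm}(Ω₂), m = −5…5:
  m=-5: (-0.007248-0.036197i) × (-0.026852+0.011608i) = +0.000615+0.000888i  (running Σ = +0.000615+0.000888i)
  m=-4: (+0.024021-0.152672i) × (-0.124574+0.042173i) = +0.003446+0.020032i  (running Σ = +0.004061+0.020920i)
  m=-3: (+0.174838-0.312759i) × (-0.320907+0.080173i) = -0.031032+0.114384i  (running Σ = -0.026971+0.135304i)
  m=-2: (+0.339866-0.290574i) × (-0.455905+0.075078i) = -0.133131+0.157991i  (running Σ = -0.160101+0.293294i)
  m=-1: (+0.108610-0.040100i) × (-0.189695+0.015515i) = -0.019981+0.009292i  (running Σ = -0.180082+0.302586i)
  m=0: (-0.376017-0.000000i) × (+0.347572+0.000000i) = -0.130693-0.000000i  (running Σ = -0.310775+0.302586i)
  m=1: (-0.108610-0.040100i) × (+0.189695+0.015515i) = -0.019981-0.009292i  (running Σ = -0.330756+0.293294i)
  m=2: (+0.339866+0.290574i) × (-0.455905-0.075078i) = -0.133131-0.157991i  (running Σ = -0.463887+0.135304i)
  m=3: (-0.174838-0.312759i) × (+0.320907+0.080173i) = -0.031032-0.114384i  (running Σ = -0.494918+0.020920i)
  m=4: (+0.024021+0.152672i) × (-0.124574-0.042173i) = +0.003446-0.020032i  (running Σ = -0.491472+0.000888i)
  m=5: (+0.007248-0.036197i) × (+0.026852+0.011608i) = +0.000615-0.000888i  (running Σ = -0.490857+0.000000i)
Total Σ_m = -0.490857+0.000000i. Multiply by 1.142397: -0.560754+0.000000i. P_5(cos γ) = -0.560754

-0.560754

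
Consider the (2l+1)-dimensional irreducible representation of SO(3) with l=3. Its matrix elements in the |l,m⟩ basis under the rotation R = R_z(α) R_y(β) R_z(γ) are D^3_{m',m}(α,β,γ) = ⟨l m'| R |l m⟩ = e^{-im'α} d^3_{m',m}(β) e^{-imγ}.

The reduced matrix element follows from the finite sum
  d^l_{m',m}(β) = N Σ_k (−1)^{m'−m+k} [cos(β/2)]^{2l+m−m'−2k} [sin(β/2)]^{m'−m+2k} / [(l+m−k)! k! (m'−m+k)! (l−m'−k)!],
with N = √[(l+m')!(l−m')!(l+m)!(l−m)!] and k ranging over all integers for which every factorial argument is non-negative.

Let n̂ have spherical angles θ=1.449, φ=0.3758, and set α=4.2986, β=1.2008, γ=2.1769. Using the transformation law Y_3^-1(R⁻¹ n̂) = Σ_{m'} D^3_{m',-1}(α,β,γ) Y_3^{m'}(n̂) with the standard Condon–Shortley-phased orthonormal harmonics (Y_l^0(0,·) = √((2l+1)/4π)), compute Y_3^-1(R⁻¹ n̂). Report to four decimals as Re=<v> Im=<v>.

Re=0.2230 Im=0.0272

Need the full column D^3_{m',-1} for m'=−3..3 at α=4.2986, β=1.2008, γ=2.1769.
cos(β/2)=0.825110, sin(β/2)=0.564973
d^3_{-3,-1}: single k=2 term ⇒ +0.572990;  D = -0.461209+0.340006i
d^3_{-2,-1}: k∈[1..2] ⇒ +0.683260 -0.640689 = +0.042571;  D = -0.009351-0.041531i
d^3_{-1,-1}: k∈[0..2] ⇒ +0.315551 -1.183563 +0.416183 = -0.451829;  D = -0.443499-0.086359i
d^3_{0,-1}: k∈[0..2] ⇒ -0.748473 +1.052759 -0.164528 = +0.139758;  D = -0.079616+0.114863i
d^3_{1,-1}: k∈[0..2] ⇒ +0.887672 -0.554910 +0.032521 = +0.365283;  D = -0.191210-0.311240i
d^3_{2,-1}: k∈[0..1] ⇒ -0.640689 +0.150193 = -0.490496;  D = -0.485893+0.067044i
d^3_{3,-1}: single k=0 term ⇒ +0.268645;  D = -0.073382+0.258428i
Y_3^{m'}(θ=1.449,φ=0.3758) and Σ D·Y over m':
  (-0.4612+0.3400i)·(+0.1750-0.3686i)  (-0.0094-0.0415i)·(+0.0894-0.0835i)  (-0.4435-0.0864i)·(-0.2764+0.1090i)  (-0.0796+0.1149i)·(-0.1327+0.0000i)  (-0.1912-0.3112i)·(+0.2764+0.1090i)  (-0.4859+0.0670i)·(+0.0894+0.0835i)  (-0.0734+0.2584i)·(-0.1750-0.3686i)
Y_3^-1(R⁻¹ n̂) = +0.222988+0.027183i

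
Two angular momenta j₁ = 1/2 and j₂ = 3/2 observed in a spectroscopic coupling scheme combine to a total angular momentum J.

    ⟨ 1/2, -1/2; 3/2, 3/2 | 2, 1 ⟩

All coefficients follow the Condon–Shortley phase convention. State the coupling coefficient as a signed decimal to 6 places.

+√(1/4) = +0.500000

triangle: 0!·1!·3!/5! = 6/120
(j±m)!: 0!·1!·3!·0!·3!·1! = 36
prefactor² = (2J+1)·Δ·N² = 9
  k=0: +1/(0!·0!·1!·3!·0!·0!) = 1/6
Σ = 1/6  ⇒  CG² = 9·(1/6)² = 1/4
CG = +√(1/4) = +0.500000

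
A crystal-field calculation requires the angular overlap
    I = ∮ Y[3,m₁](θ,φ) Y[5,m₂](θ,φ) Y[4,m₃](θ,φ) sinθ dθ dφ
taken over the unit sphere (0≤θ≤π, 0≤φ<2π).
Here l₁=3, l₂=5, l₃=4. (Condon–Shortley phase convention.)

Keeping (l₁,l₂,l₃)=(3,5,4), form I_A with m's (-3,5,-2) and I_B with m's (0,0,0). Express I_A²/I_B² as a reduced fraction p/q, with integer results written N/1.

7/8

Shared (l₁,l₂,l₃)=(3,5,4): N and (l;000)² cancel in I_A²/I_B².
A: Δ = 4!·2!·6!/13! = 1/180180; Racah Σ t=4..4: t=4:+1/34560 = 1/34560; ⇒ 3j(3 5 4; -3 5 -2)² = 5/286, sgn +1
B: Δ = 4!·2!·6!/13! = 1/180180; Racah Σ t=1..3: t=1:−1/576 t=2:+1/144 t=3:−1/576 = 1/288; ⇒ 3j(3 5 4; 0 0 0)² = 20/1001, sgn +1
I_A²/I_B² = (5/286)/(20/1001) = 7/8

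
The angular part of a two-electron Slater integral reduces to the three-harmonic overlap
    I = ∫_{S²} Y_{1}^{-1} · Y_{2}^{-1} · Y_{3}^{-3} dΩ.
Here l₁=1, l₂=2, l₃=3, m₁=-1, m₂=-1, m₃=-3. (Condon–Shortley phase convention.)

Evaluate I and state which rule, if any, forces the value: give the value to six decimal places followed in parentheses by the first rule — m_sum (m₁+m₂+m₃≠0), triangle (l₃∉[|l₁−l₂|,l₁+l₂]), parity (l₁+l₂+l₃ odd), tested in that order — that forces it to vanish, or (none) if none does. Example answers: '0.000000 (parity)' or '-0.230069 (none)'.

m-sum = -1 − 1 − 3 = -5 ≠ 0 ⇒ I = 0

0.000000 (m_sum)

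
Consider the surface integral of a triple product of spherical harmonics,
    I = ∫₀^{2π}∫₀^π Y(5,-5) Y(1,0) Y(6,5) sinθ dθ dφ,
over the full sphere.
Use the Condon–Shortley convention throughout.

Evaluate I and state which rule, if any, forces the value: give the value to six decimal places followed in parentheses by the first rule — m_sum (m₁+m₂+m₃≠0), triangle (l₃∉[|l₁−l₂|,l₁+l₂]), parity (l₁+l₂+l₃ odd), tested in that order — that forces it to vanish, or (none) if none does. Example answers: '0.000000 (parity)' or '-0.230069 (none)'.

-0.135514 (none)

m-sum 0 ✓  L=12 even ✓  4≤6≤6 ✓
Π(2lᵢ+1) = 11×3×13 = 429
triangle coeff Δ(5,1,6) = 1/858
Σ_t [0,0]: t=0:+1/14400 = 1/14400
(3j)²=6/143 [(5 1 6; 0 0 0)], sign=+1
Σ_t [0,0]: t=0:+1/3628800 = 1/3628800
(3j)²=1/78 [(5 1 6; -5 0 5)], sign=-1
⇒ 4πI² = 3/13
I = (-1)√(3/13/(4π)) = -0.13551395
No selection rule forces the value: the integral is nonzero (none).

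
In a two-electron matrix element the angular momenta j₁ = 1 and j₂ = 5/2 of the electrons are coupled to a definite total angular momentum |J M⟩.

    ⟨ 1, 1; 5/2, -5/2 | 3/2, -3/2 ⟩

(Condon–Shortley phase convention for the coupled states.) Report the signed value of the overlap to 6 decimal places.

√[4·2!0!3!/6! · 2!0!0!5!0!3!] = √(96)
  +(−1)^0/∏(0,2,0,0,0,3)! = 1/12  (running 1/12)
⟨..|..⟩ = √(96)·(1/12) = +0.816497

+√(2/3) ≈ +0.816497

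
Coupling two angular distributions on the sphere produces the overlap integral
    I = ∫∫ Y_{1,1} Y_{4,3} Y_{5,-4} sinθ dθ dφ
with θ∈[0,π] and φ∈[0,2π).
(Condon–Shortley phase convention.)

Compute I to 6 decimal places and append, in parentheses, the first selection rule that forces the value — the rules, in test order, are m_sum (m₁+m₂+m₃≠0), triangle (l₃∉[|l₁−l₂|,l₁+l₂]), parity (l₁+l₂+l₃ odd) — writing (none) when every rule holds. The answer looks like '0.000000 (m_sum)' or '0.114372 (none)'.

0.294638 (none)

Rules hold: Σm=0, L=10 even, 3≤5≤5.
N = 3·9·11 = 297
Δ = 0!·2!·8!/11! = 1/495
Racah Σ t=0..0: t=0:+1/576 = 1/576
⇒ 3j(1 4 5; 0 0 0)² = 5/99, sgn -1
Racah Σ t=0..0: t=0:+1/10080 = 1/10080
⇒ 3j(1 4 5; 1 3 -4)² = 4/55, sgn -1
4πI² = N·(3j₀)²·(3jₘ)² = 12/11
I = +1·√(1.09091/4π) = 0.29463840
No selection rule forces the value: the integral is nonzero (none).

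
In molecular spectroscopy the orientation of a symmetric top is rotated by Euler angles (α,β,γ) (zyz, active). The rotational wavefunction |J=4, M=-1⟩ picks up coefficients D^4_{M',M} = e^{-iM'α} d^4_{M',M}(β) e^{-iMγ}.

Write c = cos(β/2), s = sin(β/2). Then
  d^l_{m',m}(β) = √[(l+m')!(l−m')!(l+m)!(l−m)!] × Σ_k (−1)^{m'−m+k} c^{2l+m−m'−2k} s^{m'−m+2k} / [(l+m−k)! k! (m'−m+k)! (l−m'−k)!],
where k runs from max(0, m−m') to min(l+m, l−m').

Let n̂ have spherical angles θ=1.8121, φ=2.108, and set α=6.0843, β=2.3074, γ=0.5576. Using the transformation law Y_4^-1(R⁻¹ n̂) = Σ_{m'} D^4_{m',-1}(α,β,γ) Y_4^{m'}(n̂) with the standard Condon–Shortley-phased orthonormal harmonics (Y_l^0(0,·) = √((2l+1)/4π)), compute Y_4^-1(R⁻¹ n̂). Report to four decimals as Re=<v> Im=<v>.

Need the full column D^4_{m',-1} for m'=−4..4 at α=6.0843, β=2.3074, γ=0.5576.
cos(β/2)=0.405107, sin(β/2)=0.914269
d^4_{-4,-1}: single k=3 term ⇒ +0.062397;  D = +0.060639-0.014707i
d^4_{-3,-1}: k∈[2..3] ⇒ +0.029325 -0.248941 = -0.219616;  D = -0.219448+0.008575i
d^4_{-2,-1}: k∈[1..3] ⇒ +0.006945 -0.176880 +0.600614 = +0.430680;  D = +0.425190+0.068543i
d^4_{-1,-1}: k∈[0..3] ⇒ +0.000725 -0.055419 +0.564545 -0.958483 = -0.448633;  D = -0.420077-0.157502i
d^4_{0,-1}: k∈[0..3] ⇒ -0.007321 +0.223738 -1.139586 +0.967394 = +0.044225;  D = +0.037526+0.023402i
d^4_{1,-1}: k∈[0..3] ⇒ +0.036946 -0.564545 +1.437725 -0.488194 = +0.421933;  D = +0.306852+0.289602i
d^4_{2,-1}: k∈[0..2] ⇒ -0.117920 +0.900922 -0.917751 = -0.134749;  D = -0.077792-0.110026i
d^4_{3,-1}: k∈[0..1] ⇒ +0.248941 -0.760773 = -0.511832;  D = -0.207087-0.468067i
d^4_{4,-1}: single k=0 term ⇒ -0.317815;  D = -0.068629-0.310317i
Y_4^{m'}(θ=1.8121,φ=2.108) and Σ D·Y over m':
  (+0.0606-0.0147i)·(-0.2150-0.3295i)  (-0.2194+0.0086i)·(-0.2736+0.0112i)  (+0.4252+0.0685i)·(+0.0902-0.1665i)  (-0.4201-0.1575i)·(-0.1461-0.2452i)  (+0.0375+0.0234i)·(+0.1482+0.0000i)  (+0.3069+0.2896i)·(+0.1461-0.2452i)  (-0.0778-0.1100i)·(+0.0902+0.1665i)  (-0.2071-0.4681i)·(+0.2736+0.0112i)  (-0.0686-0.3103i)·(-0.2150+0.3295i)
Y_4^-1(R⁻¹ n̂) = +0.312841-0.098852i

Re=0.3128 Im=-0.0989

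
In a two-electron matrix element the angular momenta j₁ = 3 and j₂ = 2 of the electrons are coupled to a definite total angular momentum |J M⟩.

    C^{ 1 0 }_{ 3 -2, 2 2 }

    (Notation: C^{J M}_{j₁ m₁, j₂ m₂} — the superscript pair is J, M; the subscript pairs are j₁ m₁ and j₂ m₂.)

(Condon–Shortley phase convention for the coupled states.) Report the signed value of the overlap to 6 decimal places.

j₁+j₂−J=4  J+j₁−j₂=2  J−j₁+j₂=0  j₁+j₂+J+1=7
(j₁±m₁, j₂±m₂, J±M) = (1,5,4,0,1,1)
P² = 576/7
sum k=4..4:
  [4] +1/24 = 1/24
S = 1/24
C² = P²·S² = 1/7 ; C = +0.377964

+0.377964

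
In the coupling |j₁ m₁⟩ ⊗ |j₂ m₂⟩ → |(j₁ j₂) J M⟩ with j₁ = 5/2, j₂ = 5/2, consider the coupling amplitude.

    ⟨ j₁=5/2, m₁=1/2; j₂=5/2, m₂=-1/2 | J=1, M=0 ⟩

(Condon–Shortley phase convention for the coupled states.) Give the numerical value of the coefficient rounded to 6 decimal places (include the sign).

+√(1/70) ≈ +0.119523

triangle: 4!·1!·1!/7! = 24/5040
(j±m)!: 3!·2!·2!·3!·1!·1! = 144
prefactor² = (2J+1)·Δ·N² = 72/35
  k=1: −1/(1!·3!·1!·1!·0!·0!) = -1/6
  k=2: +1/(2!·2!·0!·0!·1!·1!) = 1/4
Σ = 1/12  ⇒  CG² = 72/35·(1/12)² = 1/70
CG = +√(1/70) = +0.119523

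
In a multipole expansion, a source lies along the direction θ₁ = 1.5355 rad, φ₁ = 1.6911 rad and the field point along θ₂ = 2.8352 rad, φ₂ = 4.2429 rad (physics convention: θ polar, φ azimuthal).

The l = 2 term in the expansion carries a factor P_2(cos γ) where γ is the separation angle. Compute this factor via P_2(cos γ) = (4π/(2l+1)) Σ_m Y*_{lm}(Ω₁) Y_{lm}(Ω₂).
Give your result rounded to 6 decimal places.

Addition theorem: P_2(cos γ) = (4π/5) Σ_m Y*_{lm}(Ω₁) Y_{lm}(Ω₂), m = −2…2:
  term(m=-2) = +0.005170+0.012533i   from Y*(Ω₁)=-0.374680-0.091932i, Y(Ω₂)=-0.020755-0.028358i
  term(m=-1) = +0.005030+0.003367i   from Y*(Ω₁)=-0.003270+0.027049i, Y(Ω₂)=+0.100514-0.198127i
  term(m=+0) = -0.171153-0.000000i   from Y*(Ω₁)=-0.314213-0.000000i, Y(Ω₂)=+0.544705+0.000000i
  term(m=+1) = +0.005030-0.003367i   from Y*(Ω₁)=+0.003270+0.027049i, Y(Ω₂)=-0.100514-0.198127i
  term(m=+2) = +0.005170-0.012533i   from Y*(Ω₁)=-0.374680+0.091932i, Y(Ω₂)=-0.020755+0.028358i
Total Σ_m = -0.150754+0.000000i. Multiply by 2.513274: -0.378885+0.000000i. P_2(cos γ) = -0.378885

-0.378885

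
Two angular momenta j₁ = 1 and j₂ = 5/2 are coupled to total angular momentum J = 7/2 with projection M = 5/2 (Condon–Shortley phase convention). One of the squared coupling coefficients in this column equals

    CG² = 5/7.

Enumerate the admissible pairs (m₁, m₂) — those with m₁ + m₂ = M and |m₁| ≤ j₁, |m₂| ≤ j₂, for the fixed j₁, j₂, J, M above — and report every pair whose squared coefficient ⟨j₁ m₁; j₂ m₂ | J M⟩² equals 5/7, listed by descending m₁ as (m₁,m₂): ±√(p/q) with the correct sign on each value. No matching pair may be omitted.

(1,3/2): +√(5/7)

Admissible pairs with m₁+m₂ = M = 5/2: (0,5/2), (1,3/2)
  (m₁,m₂)=(1,3/2): CG² = 5/7, CG = +√(5/7)   ← matches the target
  (m₁,m₂)=(0,5/2): CG² = 2/7, CG = +√(2/7)
Pairs with CG² = 5/7: (1,3/2): +√(5/7)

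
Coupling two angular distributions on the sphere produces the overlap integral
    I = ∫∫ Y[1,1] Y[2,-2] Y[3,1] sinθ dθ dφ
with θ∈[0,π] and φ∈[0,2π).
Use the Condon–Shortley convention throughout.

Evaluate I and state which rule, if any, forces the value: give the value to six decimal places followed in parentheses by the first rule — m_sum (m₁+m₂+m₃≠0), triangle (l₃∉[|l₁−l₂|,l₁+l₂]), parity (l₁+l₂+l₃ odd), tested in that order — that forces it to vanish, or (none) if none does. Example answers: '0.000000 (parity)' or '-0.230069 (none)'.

Rules hold: Σm=0, L=6 even, 1≤3≤3.
N = 3·5·7 = 105
Δ = 0!·2!·4!/7! = 1/105
Racah Σ t=0..0: t=0:+1/4 = 1/4
⇒ 3j(1 2 3; 0 0 0)² = 3/35, sgn -1
Racah Σ t=0..0: t=0:+1/48 = 1/48
⇒ 3j(1 2 3; 1 -2 1)² = 1/105, sgn +1
4πI² = N·(3j₀)²·(3jₘ)² = 3/35
I = -1·√(0.0857143/4π) = -0.08258890
No selection rule forces the value: the integral is nonzero (none).

-0.082589 (none)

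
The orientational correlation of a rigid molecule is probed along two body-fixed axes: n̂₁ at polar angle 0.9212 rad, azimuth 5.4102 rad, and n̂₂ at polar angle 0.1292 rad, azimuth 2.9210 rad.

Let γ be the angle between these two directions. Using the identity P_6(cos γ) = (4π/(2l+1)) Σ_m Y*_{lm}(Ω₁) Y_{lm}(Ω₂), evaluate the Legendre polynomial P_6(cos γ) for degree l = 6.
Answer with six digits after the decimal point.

0.309564

Addition theorem: P_6(cos γ) = (4π/13) Σ_m Y*_{lm}(Ω₁) Y_{lm}(Ω₂), m = −6…6:
  m=-6: (0.06180 + 0.10657j) × (0.00000 + 0.00000j) = -0.00000 + 0.00000j  (running Σ = -0.00000 + 0.00000j)
  m=-5: (-0.11037 + 0.30477j) × (-0.00003 - 0.00005j) = 0.00002 - 0.00000j  (running Σ = 0.00002 - 0.00000j)
  m=-4: (-0.40757 + 0.14894j) × (0.00061 + 0.00075j) = -0.00036 - 0.00021j  (running Σ = -0.00034 - 0.00021j)
  m=-3: (-0.17662 - 0.10175j) × (-0.00852 - 0.00664j) = 0.00083 + 0.00204j  (running Σ = 0.00049 + 0.00182j)
  m=-2: (0.04205 + 0.23760j) × (0.07437 + 0.03512j) = -0.00522 + 0.01915j  (running Σ = -0.00473 + 0.02097j)
  m=-1: (-0.19873 + 0.23700j) × (-0.38066 - 0.08536j) = 0.09588 - 0.07325j  (running Σ = 0.09115 - 0.05228j)
  m=0: (0.16298 + 0.00000j) × (0.84638 + 0.00000j) = 0.13794 + 0.00000j  (running Σ = 0.22909 - 0.05228j)
  m=1: (0.19873 + 0.23700j) × (0.38066 - 0.08536j) = 0.09588 + 0.07325j  (running Σ = 0.32498 + 0.02097j)
  m=2: (0.04205 - 0.23760j) × (0.07437 - 0.03512j) = -0.00522 - 0.01915j  (running Σ = 0.31976 + 0.00182j)
  m=3: (0.17662 - 0.10175j) × (0.00852 - 0.00664j) = 0.00083 - 0.00204j  (running Σ = 0.32059 - 0.00021j)
  m=4: (-0.40757 - 0.14894j) × (0.00061 - 0.00075j) = -0.00036 + 0.00021j  (running Σ = 0.32023 - 0.00000j)
  m=5: (0.11037 + 0.30477j) × (0.00003 - 0.00005j) = 0.00002 + 0.00000j  (running Σ = 0.32025 + 0.00000j)
  m=6: (0.06180 - 0.10657j) × (0.00000 - 0.00000j) = -0.00000 - 0.00000j  (running Σ = 0.32025 + 0.00000j)
Total Σ_m = 0.32025 + 0.00000j. Multiply by 0.966644: 0.30956 + 0.00000j. P_6(cos γ) = 0.309564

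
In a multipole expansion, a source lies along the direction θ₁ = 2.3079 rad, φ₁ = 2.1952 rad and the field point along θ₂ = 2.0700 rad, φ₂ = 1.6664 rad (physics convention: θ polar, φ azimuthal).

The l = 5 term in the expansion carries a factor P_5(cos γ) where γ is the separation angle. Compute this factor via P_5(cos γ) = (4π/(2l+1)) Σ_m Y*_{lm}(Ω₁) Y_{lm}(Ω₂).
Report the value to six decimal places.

Summing Y*_{l m}(θ₁,φ₁)·Y_{l m}(θ₂,φ₂) over m ∈ [−5, 5]; prefactor 4π/(2·5+1) = 1.142397:
  [-5]  conj(Y_{5,-5})(Ω₁) = -0.00202 - 0.10326j ; Y_{5,-5}(Ω₂) = -0.11138 - 0.21498j ; Δ = -0.02197 + 0.01194j
  [-4]  conj(Y_{5,-4})(Ω₁) = 0.23711 - 0.17801j ; Y_{5,-4}(Ω₂) = -0.38732 + 0.15579j ; Δ = -0.06411 + 0.10589j
  [-3]  conj(Y_{5,-3})(Ω₁) = 0.41100 + 0.12823j ; Y_{5,-3}(Ω₂) = 0.07038 + 0.23861j ; Δ = -0.00167 + 0.10710j
  [-2]  conj(Y_{5,-2})(Ω₁) = 0.07022 + 0.21050j ; Y_{5,-2}(Ω₂) = -0.19185 + 0.03714j ; Δ = -0.02129 - 0.03778j
  [-1]  conj(Y_{5,-1})(Ω₁) = 0.14400 - 0.19984j ; Y_{5,-1}(Ω₂) = 0.02967 + 0.30945j ; Δ = 0.06611 + 0.03863j
  [+0]  conj(Y_{5,0})(Ω₁) = 0.29604 + 0.00000j ; Y_{5,0}(Ω₂) = -0.12689 + 0.00000j ; Δ = -0.03756 + 0.00000j
  [+1]  conj(Y_{5,1})(Ω₁) = -0.14400 - 0.19984j ; Y_{5,1}(Ω₂) = -0.02967 + 0.30945j ; Δ = 0.06611 - 0.03863j
  [+2]  conj(Y_{5,2})(Ω₁) = 0.07022 - 0.21050j ; Y_{5,2}(Ω₂) = -0.19185 - 0.03714j ; Δ = -0.02129 + 0.03778j
  [+3]  conj(Y_{5,3})(Ω₁) = -0.41100 + 0.12823j ; Y_{5,3}(Ω₂) = -0.07038 + 0.23861j ; Δ = -0.00167 - 0.10710j
  [+4]  conj(Y_{5,4})(Ω₁) = 0.23711 + 0.17801j ; Y_{5,4}(Ω₂) = -0.38732 - 0.15579j ; Δ = -0.06411 - 0.10589j
  [+5]  conj(Y_{5,5})(Ω₁) = 0.00202 - 0.10326j ; Y_{5,5}(Ω₂) = 0.11138 - 0.21498j ; Δ = -0.02197 - 0.01194j
Σ over m = -0.12342 - 0.00000j; ×(4π/11) → -0.14099 - 0.00000j. Real part: -0.140993

-0.140993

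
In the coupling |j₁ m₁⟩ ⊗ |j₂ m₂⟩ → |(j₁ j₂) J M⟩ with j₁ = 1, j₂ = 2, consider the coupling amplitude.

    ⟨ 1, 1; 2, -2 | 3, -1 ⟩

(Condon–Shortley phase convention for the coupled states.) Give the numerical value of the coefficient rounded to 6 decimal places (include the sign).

j₁+j₂−J=0  J+j₁−j₂=2  J−j₁+j₂=4  j₁+j₂+J+1=7
(j₁±m₁, j₂±m₂, J±M) = (2,0,0,4,2,4)
P² = 768/5
sum k=0..0:
  [0] +1/48 = 1/48
S = 1/48
C² = P²·S² = 1/15 ; C = +0.258199

+√(1/15) = +0.258199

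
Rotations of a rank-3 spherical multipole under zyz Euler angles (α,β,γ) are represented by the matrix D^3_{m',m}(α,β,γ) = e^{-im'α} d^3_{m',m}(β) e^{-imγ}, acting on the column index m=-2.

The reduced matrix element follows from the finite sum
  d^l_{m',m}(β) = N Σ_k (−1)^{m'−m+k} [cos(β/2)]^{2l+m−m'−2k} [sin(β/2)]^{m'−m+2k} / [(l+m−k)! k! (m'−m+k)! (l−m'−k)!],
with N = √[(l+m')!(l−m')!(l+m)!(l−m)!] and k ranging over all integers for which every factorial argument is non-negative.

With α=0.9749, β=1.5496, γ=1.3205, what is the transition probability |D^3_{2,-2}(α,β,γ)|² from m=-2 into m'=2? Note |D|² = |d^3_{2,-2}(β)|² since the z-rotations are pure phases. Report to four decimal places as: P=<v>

P=0.2443

D^3_{2,-2}(0.9749,1.5496,1.3205) = e^{-i·2·0.9749}·d^3_{2,-2}(1.5496)·e^{-i·-2·1.3205}. Compute d first:
With c≡cos(β/2)=0.714561 and s≡sin(β/2)=0.699573, N=[120·1·1·120]^{1/2}=120.000000
k: max(0,(-2)−(2))=0 … min(3+(-2),3−(2))=1
  k=0: (−1)^4·120.0000/(24)·0.7146^2·0.6996^4 = +0.611478
  k=1: (−1)^5·120.0000/(120)·0.7146^0·0.6996^6 = -0.117219
d^3_{2,-2}(1.5496) = +0.611478 -0.117219 = +0.494259
|D^3_{2,-2}|² = |d^3_{2,-2}(β)|² = (+0.494259)² = 0.244292 (the z-rotation phases have unit modulus)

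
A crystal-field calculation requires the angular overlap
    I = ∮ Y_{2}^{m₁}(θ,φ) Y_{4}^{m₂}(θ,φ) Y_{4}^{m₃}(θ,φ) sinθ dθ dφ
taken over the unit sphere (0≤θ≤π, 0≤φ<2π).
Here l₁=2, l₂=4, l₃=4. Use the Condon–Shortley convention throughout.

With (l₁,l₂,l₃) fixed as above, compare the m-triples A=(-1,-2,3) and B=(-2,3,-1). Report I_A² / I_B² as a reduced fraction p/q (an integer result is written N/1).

l's match ⇒ only the (l;m) 3-j factors differ between A and B.
A: triangle coeff Δ(2,4,4) = 1/13860; Σ_t [1,2]: t=1:−1/240 t=2:+1/1440 = -1/288; (3j)²=5/132 [(2 4 4; -1 -2 3)], sign=+1
B: triangle coeff Δ(2,4,4) = 1/13860; Σ_t [2,2]: t=2:+1/480 = 1/480; (3j)²=3/110 [(2 4 4; -2 3 -1)], sign=-1
I_A²/I_B² = (5/132)/(3/110) = 25/18

25/18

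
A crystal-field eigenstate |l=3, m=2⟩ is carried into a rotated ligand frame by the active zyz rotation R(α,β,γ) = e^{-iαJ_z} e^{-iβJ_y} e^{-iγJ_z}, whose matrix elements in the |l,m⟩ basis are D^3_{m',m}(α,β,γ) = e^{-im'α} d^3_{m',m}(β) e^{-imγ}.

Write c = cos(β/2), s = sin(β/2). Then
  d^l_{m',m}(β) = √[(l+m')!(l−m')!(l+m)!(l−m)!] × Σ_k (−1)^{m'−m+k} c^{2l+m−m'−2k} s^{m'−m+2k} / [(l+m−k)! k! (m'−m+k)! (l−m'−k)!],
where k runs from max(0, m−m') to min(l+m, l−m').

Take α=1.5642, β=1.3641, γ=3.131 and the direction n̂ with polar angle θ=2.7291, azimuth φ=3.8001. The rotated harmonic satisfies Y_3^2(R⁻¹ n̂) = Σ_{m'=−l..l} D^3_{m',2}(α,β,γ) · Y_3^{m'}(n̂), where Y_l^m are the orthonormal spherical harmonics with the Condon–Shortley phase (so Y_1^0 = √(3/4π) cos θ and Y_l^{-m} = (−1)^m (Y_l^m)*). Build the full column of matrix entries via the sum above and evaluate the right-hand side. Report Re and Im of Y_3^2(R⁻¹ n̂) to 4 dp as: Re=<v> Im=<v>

Re=-0.2658 Im=-0.2403

Need the full column D^3_{m',2} for m'=−3..3 at α=1.5642, β=1.3641, γ=3.1310.
cos(β/2)=0.776282, sin(β/2)=0.630386
d^3_{-3,2}: single k=5 term ⇒ +0.189290;  D = +0.000264-0.189290i
d^3_{-2,2}: k∈[4..5] ⇒ +0.475811 -0.062754 = +0.413058;  D = -0.413044-0.003301i
d^3_{-1,2}: k∈[3..4] ⇒ +0.741153 -0.244372 = +0.496781;  D = -0.007247+0.496728i
d^3_{0,2}: k∈[2..3] ⇒ +0.790408 -0.521225 = +0.269183;  D = +0.269123+0.005702i
d^3_{1,2}: k∈[1..2] ⇒ +0.561958 -0.741153 = -0.179194;  D = -0.004978+0.179125i
d^3_{2,2}: k∈[0..1] ⇒ +0.218835 -0.721541 = -0.502706;  D = +0.502409+0.017279i
d^3_{3,2}: single k=0 term ⇒ -0.435291;  D = +0.017831-0.434926i
Y_3^{m'}(θ=2.7291,φ=3.8001) and Σ D·Y over m':
  (+0.0003-0.1893i)·(+0.0106+0.0247i)  (-0.4130-0.0033i)·(-0.0378+0.1457i)  (-0.0072+0.4967i)·(-0.3275+0.2534i)  (+0.2691+0.0057i)·(-0.4090+0.0000i)  (-0.0050+0.1791i)·(+0.3275+0.2534i)  (+0.5024+0.0173i)·(-0.0378-0.1457i)  (+0.0178-0.4349i)·(-0.0106+0.0247i)
Y_3^2(R⁻¹ n̂) = -0.265752-0.240277i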